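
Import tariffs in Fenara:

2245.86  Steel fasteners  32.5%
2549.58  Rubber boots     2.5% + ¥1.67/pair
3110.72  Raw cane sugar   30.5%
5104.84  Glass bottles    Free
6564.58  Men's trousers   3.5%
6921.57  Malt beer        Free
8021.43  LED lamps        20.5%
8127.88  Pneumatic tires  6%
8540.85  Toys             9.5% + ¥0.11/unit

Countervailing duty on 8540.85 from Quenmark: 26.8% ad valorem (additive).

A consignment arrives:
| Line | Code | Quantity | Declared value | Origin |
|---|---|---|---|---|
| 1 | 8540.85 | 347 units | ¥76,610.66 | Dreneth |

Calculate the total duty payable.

Line 1 (8540.85, Dreneth, 347 units, ¥76,610.66):
Base rate for 8540.85 is 9.5% + ¥0.11/unit.
The additional-duty order on 8540.85 targets Quenmark, not Dreneth; it does not apply.
Duty = ¥76,610.66 × 9.5% + 347 × ¥0.11 = ¥7,316.18.

¥7,316.18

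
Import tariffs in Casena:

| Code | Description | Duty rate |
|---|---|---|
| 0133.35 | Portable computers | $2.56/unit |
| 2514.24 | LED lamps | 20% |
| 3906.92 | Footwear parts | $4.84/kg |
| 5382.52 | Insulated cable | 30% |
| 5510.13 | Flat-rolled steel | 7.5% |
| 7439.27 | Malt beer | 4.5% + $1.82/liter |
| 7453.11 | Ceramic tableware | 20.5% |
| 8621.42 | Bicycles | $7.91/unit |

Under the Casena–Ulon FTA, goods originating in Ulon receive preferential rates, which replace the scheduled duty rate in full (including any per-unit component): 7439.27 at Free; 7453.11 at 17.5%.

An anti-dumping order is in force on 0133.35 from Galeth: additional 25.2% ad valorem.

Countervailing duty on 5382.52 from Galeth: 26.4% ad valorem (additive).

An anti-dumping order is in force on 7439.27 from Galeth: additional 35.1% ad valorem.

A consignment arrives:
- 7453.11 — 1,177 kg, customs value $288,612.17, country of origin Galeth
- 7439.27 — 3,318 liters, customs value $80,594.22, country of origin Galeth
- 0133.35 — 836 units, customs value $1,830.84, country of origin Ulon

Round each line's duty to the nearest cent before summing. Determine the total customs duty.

Line 1 (7453.11, Galeth, 1,177 kg, $288,612.17):
Base rate for 7453.11 is 20.5%.
7453.11 has an FTA preferential rate, but origin Galeth is not Ulon; base rate stands.
Duty = $288,612.17 × 20.5% = $59,165.49.
Line 2 (7439.27, Galeth, 3,318 liters, $80,594.22):
Base rate for 7439.27 is 4.5% + $1.82/liter.
7439.27 has an FTA preferential rate, but origin Galeth is not Ulon; base rate stands.
Additional duty on 7439.27 from Galeth: +35.1%. Applied ad valorem rate: 4.5% + 35.1% = 39.6%.
Duty = $80,594.22 × 39.6% + 3,318 × $1.82 = $37,954.07.
Line 3 (0133.35, Ulon, 836 units, $1,830.84):
Base rate for 0133.35 is $2.56/unit.
Origin Ulon is the FTA partner but 0133.35 is not on the preference list; base rate stands.
The additional-duty order on 0133.35 targets Galeth, not Ulon; it does not apply.
Duty = 836 × $2.56 = $2,140.16.
Total = $59,165.49 + $37,954.07 + $2,140.16 = $99,259.72.

$99,259.72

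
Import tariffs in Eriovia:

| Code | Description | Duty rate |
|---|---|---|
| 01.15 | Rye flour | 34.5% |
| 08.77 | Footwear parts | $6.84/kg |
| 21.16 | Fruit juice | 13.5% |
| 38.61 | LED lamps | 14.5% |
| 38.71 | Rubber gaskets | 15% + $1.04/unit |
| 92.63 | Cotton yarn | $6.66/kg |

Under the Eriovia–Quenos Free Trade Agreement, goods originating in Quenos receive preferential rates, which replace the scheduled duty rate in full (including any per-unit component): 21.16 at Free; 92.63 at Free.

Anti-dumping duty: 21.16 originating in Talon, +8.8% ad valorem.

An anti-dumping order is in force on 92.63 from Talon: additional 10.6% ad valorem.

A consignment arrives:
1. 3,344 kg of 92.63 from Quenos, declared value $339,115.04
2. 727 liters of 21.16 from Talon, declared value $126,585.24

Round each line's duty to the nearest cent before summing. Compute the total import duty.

Line 1 (92.63, Quenos, 3,344 kg, $339,115.04):
Base rate for 92.63 is $6.66/kg.
Origin Quenos qualifies under the Eriovia–Quenos agreement and 92.63 is covered: preferential rate Free applies instead.
The additional-duty order on 92.63 targets Talon, not Quenos; it does not apply.
Duty = $339,115.04 × 0% = $0.00.
Line 2 (21.16, Talon, 727 liters, $126,585.24):
Base rate for 21.16 is 13.5%.
21.16 has an FTA preferential rate, but origin Talon is not Quenos; base rate stands.
Additional duty on 21.16 from Talon: +8.8%. Applied ad valorem rate: 13.5% + 8.8% = 22.3%.
Duty = $126,585.24 × 22.3% = $28,228.51.
Total = $0.00 + $28,228.51 = $28,228.51.

$28,228.51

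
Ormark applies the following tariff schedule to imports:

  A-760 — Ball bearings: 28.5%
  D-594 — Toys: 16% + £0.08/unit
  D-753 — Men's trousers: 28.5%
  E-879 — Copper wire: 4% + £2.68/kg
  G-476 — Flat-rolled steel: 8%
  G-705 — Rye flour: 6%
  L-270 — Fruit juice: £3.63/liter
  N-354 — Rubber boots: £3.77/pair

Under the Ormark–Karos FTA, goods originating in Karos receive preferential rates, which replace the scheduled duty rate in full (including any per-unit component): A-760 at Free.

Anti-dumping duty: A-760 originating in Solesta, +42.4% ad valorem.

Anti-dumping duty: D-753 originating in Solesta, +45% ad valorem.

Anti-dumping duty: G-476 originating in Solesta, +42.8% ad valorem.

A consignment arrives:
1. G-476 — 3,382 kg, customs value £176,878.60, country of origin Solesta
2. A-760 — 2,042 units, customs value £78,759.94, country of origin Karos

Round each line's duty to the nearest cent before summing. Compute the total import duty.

£89,854.33

Line 1 (G-476, Solesta, 3,382 kg, £176,878.60):
Base rate for G-476 is 8%.
Additional duty on G-476 from Solesta: +42.8%. Applied ad valorem rate: 8% + 42.8% = 50.8%.
Duty = £176,878.60 × 50.8% = £89,854.33.
Line 2 (A-760, Karos, 2,042 units, £78,759.94):
Base rate for A-760 is 28.5%.
Origin Karos qualifies under the Ormark–Karos agreement and A-760 is covered: preferential rate Free applies instead.
The additional-duty order on A-760 targets Solesta, not Karos; it does not apply.
Duty = £78,759.94 × 0% = £0.00.
Total = £89,854.33 + £0.00 = £89,854.33.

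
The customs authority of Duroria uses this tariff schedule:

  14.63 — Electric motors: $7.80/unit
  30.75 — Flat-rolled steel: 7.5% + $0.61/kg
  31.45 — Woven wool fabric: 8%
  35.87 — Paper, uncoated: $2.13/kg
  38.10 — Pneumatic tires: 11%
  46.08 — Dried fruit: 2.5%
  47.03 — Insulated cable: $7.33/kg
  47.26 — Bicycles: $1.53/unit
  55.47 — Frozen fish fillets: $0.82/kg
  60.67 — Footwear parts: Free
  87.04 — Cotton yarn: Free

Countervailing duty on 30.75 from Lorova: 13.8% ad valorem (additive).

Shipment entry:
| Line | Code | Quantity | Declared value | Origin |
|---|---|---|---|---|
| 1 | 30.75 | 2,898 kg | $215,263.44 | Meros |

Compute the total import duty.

Line 1 (30.75, Meros, 2,898 kg, $215,263.44):
Base rate for 30.75 is 7.5% + $0.61/kg.
The additional-duty order on 30.75 targets Lorova, not Meros; it does not apply.
Duty = $215,263.44 × 7.5% + 2,898 × $0.61 = $17,912.54.

$17,912.54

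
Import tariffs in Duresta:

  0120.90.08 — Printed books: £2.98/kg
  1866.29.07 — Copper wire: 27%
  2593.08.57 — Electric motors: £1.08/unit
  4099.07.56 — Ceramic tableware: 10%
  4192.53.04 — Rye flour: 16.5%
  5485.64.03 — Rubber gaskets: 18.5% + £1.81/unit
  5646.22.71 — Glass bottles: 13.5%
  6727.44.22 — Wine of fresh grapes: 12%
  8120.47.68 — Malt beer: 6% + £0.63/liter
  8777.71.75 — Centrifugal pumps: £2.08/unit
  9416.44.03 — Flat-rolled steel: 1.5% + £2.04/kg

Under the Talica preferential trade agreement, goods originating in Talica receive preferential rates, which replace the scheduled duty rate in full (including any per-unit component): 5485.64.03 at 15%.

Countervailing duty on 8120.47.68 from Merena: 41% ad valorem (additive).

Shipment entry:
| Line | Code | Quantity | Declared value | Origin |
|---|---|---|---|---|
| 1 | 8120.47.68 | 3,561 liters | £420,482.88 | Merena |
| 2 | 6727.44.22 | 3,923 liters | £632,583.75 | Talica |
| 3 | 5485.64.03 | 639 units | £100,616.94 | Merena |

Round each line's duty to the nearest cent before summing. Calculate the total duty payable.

£295,551.15

Line 1 (8120.47.68, Merena, 3,561 liters, £420,482.88):
Base rate for 8120.47.68 is 6% + £0.63/liter.
Additional duty on 8120.47.68 from Merena: +41%. Applied ad valorem rate: 6% + 41% = 47%.
Duty = £420,482.88 × 47% + 3,561 × £0.63 = £199,870.38.
Line 2 (6727.44.22, Talica, 3,923 liters, £632,583.75):
Base rate for 6727.44.22 is 12%.
Origin Talica is the FTA partner but 6727.44.22 is not on the preference list; base rate stands.
Duty = £632,583.75 × 12% = £75,910.05.
Line 3 (5485.64.03, Merena, 639 units, £100,616.94):
Base rate for 5485.64.03 is 18.5% + £1.81/unit.
5485.64.03 has an FTA preferential rate, but origin Merena is not Talica; base rate stands.
Duty = £100,616.94 × 18.5% + 639 × £1.81 = £19,770.72.
Total = £199,870.38 + £75,910.05 + £19,770.72 = £295,551.15.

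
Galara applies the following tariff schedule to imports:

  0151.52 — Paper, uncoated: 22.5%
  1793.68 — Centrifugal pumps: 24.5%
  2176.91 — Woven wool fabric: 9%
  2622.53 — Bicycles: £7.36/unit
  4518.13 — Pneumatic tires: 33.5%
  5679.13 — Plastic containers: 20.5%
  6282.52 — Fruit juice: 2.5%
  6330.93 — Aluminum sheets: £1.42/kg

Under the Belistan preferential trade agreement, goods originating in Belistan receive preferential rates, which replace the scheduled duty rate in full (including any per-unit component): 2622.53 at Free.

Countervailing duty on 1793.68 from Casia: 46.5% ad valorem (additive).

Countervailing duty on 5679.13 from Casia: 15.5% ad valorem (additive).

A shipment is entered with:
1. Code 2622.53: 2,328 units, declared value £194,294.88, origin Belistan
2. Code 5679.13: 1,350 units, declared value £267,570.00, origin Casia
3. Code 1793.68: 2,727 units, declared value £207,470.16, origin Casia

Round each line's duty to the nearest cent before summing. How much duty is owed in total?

£243,629.01

Line 1 (2622.53, Belistan, 2,328 units, £194,294.88):
Base rate for 2622.53 is £7.36/unit.
Origin Belistan qualifies under the Galara–Belistan agreement and 2622.53 is covered: preferential rate Free applies instead.
Duty = £194,294.88 × 0% = £0.00.
Line 2 (5679.13, Casia, 1,350 units, £267,570.00):
Base rate for 5679.13 is 20.5%.
Additional duty on 5679.13 from Casia: +15.5%. Applied ad valorem rate: 20.5% + 15.5% = 36%.
Duty = £267,570.00 × 36% = £96,325.20.
Line 3 (1793.68, Casia, 2,727 units, £207,470.16):
Base rate for 1793.68 is 24.5%.
Additional duty on 1793.68 from Casia: +46.5%. Applied ad valorem rate: 24.5% + 46.5% = 71%.
Duty = £207,470.16 × 71% = £147,303.81.
Total = £0.00 + £96,325.20 + £147,303.81 = £243,629.01.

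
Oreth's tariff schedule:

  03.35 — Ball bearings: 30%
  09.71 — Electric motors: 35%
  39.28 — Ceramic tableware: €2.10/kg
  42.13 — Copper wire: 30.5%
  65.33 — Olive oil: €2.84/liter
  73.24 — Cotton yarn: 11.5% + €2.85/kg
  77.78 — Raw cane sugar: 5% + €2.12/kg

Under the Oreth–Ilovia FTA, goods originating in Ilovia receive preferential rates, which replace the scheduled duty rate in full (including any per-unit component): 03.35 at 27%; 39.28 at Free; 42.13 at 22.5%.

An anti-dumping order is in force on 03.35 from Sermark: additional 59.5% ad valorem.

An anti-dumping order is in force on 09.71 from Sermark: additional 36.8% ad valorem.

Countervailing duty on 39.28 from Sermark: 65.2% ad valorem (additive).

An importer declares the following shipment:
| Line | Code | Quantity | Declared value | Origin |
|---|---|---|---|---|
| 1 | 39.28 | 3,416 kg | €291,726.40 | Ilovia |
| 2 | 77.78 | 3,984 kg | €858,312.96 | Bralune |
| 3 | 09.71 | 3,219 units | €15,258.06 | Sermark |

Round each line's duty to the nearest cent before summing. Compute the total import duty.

Line 1 (39.28, Ilovia, 3,416 kg, €291,726.40):
Base rate for 39.28 is €2.10/kg.
Origin Ilovia qualifies under the Oreth–Ilovia agreement and 39.28 is covered: preferential rate Free applies instead.
The additional-duty order on 39.28 targets Sermark, not Ilovia; it does not apply.
Duty = €291,726.40 × 0% = €0.00.
Line 2 (77.78, Bralune, 3,984 kg, €858,312.96):
Base rate for 77.78 is 5% + €2.12/kg.
Duty = €858,312.96 × 5% + 3,984 × €2.12 = €51,361.73.
Line 3 (09.71, Sermark, 3,219 units, €15,258.06):
Base rate for 09.71 is 35%.
Additional duty on 09.71 from Sermark: +36.8%. Applied ad valorem rate: 35% + 36.8% = 71.8%.
Duty = €15,258.06 × 71.8% = €10,955.29.
Total = €0.00 + €51,361.73 + €10,955.29 = €62,317.02.

€62,317.02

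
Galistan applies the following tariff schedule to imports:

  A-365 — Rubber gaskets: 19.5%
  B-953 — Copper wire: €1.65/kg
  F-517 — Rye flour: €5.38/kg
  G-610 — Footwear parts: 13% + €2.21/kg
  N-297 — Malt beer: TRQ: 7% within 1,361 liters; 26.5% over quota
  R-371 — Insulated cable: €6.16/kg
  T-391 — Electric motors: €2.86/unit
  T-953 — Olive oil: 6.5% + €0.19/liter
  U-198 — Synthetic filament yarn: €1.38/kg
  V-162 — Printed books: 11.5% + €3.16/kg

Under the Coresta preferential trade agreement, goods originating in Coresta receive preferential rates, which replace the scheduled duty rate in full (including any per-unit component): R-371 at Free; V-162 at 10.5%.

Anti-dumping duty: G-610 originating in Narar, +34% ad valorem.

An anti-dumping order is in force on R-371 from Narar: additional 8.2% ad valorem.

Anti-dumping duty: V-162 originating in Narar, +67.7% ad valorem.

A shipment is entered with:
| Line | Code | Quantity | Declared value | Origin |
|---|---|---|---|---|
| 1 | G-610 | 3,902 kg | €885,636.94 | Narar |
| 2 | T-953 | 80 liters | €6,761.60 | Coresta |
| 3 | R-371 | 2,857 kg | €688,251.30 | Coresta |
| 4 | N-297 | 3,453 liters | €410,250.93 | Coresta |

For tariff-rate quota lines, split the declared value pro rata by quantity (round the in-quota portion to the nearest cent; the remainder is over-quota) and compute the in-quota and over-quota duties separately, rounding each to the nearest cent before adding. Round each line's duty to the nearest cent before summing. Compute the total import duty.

Line 1 (G-610, Narar, 3,902 kg, €885,636.94):
Base rate for G-610 is 13% + €2.21/kg.
Additional duty on G-610 from Narar: +34%. Applied ad valorem rate: 13% + 34% = 47%.
Duty = €885,636.94 × 47% + 3,902 × €2.21 = €424,872.78.
Line 2 (T-953, Coresta, 80 liters, €6,761.60):
Base rate for T-953 is 6.5% + €0.19/liter.
Origin Coresta is the FTA partner but T-953 is not on the preference list; base rate stands.
Duty = €6,761.60 × 6.5% + 80 × €0.19 = €454.70.
Line 3 (R-371, Coresta, 2,857 kg, €688,251.30):
Base rate for R-371 is €6.16/kg.
Origin Coresta qualifies under the Galistan–Coresta agreement and R-371 is covered: preferential rate Free applies instead.
The additional-duty order on R-371 targets Narar, not Coresta; it does not apply.
Duty = €688,251.30 × 0% = €0.00.
Line 4 (N-297, Coresta, 3,453 liters, €410,250.93):
Code N-297 is under a tariff-rate quota (threshold 1,361 liters). In-quota: 1,361 liters at 7%; over-quota: 2,092 liters at 26.5%.
Pro-rata value split: in-quota = €410,250.93 × 1,361/3,453 = €161,700.41; over-quota = €410,250.93 − €161,700.41 = €248,550.52.
In-quota duty = €161,700.41 × 7% = €11,319.03. Over-quota duty = €248,550.52 × 26.5% = €65,865.89.
Line duty = €11,319.03 + €65,865.89 = €77,184.92.
Total = €424,872.78 + €454.70 + €0.00 + €77,184.92 = €502,512.40.

€502,512.40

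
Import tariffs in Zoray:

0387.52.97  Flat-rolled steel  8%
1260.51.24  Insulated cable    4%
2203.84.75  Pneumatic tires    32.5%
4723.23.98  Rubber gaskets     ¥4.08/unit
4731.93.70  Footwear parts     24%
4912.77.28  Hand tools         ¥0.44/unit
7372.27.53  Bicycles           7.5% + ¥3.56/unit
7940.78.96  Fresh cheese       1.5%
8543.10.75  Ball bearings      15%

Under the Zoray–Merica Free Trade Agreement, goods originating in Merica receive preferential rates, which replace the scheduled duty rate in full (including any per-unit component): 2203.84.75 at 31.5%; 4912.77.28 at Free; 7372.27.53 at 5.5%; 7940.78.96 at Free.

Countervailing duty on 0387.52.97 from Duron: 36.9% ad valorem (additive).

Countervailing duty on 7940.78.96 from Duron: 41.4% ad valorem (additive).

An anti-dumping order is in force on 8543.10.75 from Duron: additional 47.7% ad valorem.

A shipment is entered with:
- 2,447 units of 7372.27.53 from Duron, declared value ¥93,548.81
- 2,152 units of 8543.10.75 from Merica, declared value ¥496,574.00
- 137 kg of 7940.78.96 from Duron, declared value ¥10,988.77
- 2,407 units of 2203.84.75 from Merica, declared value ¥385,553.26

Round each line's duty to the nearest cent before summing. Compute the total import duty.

Line 1 (7372.27.53, Duron, 2,447 units, ¥93,548.81):
Base rate for 7372.27.53 is 7.5% + ¥3.56/unit.
7372.27.53 has an FTA preferential rate, but origin Duron is not Merica; base rate stands.
Duty = ¥93,548.81 × 7.5% + 2,447 × ¥3.56 = ¥15,727.48.
Line 2 (8543.10.75, Merica, 2,152 units, ¥496,574.00):
Base rate for 8543.10.75 is 15%.
Origin Merica is the FTA partner but 8543.10.75 is not on the preference list; base rate stands.
The additional-duty order on 8543.10.75 targets Duron, not Merica; it does not apply.
Duty = ¥496,574.00 × 15% = ¥74,486.10.
Line 3 (7940.78.96, Duron, 137 kg, ¥10,988.77):
Base rate for 7940.78.96 is 1.5%.
7940.78.96 has an FTA preferential rate, but origin Duron is not Merica; base rate stands.
Additional duty on 7940.78.96 from Duron: +41.4%. Applied ad valorem rate: 1.5% + 41.4% = 42.9%.
Duty = ¥10,988.77 × 42.9% = ¥4,714.18.
Line 4 (2203.84.75, Merica, 2,407 units, ¥385,553.26):
Base rate for 2203.84.75 is 32.5%.
Origin Merica qualifies under the Zoray–Merica agreement and 2203.84.75 is covered: preferential rate 31.5% applies instead.
Duty = ¥385,553.26 × 31.5% = ¥121,449.28.
Total = ¥15,727.48 + ¥74,486.10 + ¥4,714.18 + ¥121,449.28 = ¥216,377.04.

¥216,377.04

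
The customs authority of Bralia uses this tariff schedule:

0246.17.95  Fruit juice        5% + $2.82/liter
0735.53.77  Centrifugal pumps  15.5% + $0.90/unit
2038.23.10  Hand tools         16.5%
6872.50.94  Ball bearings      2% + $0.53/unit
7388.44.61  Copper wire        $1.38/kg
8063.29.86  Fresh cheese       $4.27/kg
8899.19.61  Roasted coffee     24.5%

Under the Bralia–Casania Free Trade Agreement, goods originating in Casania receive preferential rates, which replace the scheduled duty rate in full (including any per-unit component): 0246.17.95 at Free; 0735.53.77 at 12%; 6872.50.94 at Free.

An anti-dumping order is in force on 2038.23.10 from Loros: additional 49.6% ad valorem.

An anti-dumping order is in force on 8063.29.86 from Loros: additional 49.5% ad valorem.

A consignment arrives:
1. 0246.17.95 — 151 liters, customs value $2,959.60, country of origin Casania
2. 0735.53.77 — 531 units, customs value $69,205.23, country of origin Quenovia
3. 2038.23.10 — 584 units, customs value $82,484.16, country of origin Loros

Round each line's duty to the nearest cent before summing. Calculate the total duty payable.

Line 1 (0246.17.95, Casania, 151 liters, $2,959.60):
Base rate for 0246.17.95 is 5% + $2.82/liter.
Origin Casania qualifies under the Bralia–Casania agreement and 0246.17.95 is covered: preferential rate Free applies instead.
Duty = $2,959.60 × 0% = $0.00.
Line 2 (0735.53.77, Quenovia, 531 units, $69,205.23):
Base rate for 0735.53.77 is 15.5% + $0.90/unit.
0735.53.77 has an FTA preferential rate, but origin Quenovia is not Casania; base rate stands.
Duty = $69,205.23 × 15.5% + 531 × $0.90 = $11,204.71.
Line 3 (2038.23.10, Loros, 584 units, $82,484.16):
Base rate for 2038.23.10 is 16.5%.
Additional duty on 2038.23.10 from Loros: +49.6%. Applied ad valorem rate: 16.5% + 49.6% = 66.1%.
Duty = $82,484.16 × 66.1% = $54,522.03.
Total = $0.00 + $11,204.71 + $54,522.03 = $65,726.74.

$65,726.74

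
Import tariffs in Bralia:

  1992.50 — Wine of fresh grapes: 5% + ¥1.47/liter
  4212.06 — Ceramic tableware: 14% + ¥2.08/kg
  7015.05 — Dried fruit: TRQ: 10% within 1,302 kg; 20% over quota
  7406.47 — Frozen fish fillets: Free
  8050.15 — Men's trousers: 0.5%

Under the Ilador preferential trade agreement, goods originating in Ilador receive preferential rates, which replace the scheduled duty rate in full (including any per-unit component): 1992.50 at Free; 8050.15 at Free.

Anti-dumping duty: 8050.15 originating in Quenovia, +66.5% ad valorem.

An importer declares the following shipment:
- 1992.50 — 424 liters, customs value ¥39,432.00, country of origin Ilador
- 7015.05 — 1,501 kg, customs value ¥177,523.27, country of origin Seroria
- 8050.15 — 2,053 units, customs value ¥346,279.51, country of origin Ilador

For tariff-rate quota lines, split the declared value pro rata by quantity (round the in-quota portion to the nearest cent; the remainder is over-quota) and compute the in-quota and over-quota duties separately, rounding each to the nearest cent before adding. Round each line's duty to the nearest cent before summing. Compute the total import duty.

¥20,105.90

Line 1 (1992.50, Ilador, 424 liters, ¥39,432.00):
Base rate for 1992.50 is 5% + ¥1.47/liter.
Origin Ilador qualifies under the Bralia–Ilador agreement and 1992.50 is covered: preferential rate Free applies instead.
Duty = ¥39,432.00 × 0% = ¥0.00.
Line 2 (7015.05, Seroria, 1,501 kg, ¥177,523.27):
Code 7015.05 is under a tariff-rate quota (threshold 1,302 kg). In-quota: 1,302 kg at 10%; over-quota: 199 kg at 20%.
Pro-rata value split: in-quota = ¥177,523.27 × 1,302/1,501 = ¥153,987.54; over-quota = ¥177,523.27 − ¥153,987.54 = ¥23,535.73.
In-quota duty = ¥153,987.54 × 10% = ¥15,398.75. Over-quota duty = ¥23,535.73 × 20% = ¥4,707.15.
Line duty = ¥15,398.75 + ¥4,707.15 = ¥20,105.90.
Line 3 (8050.15, Ilador, 2,053 units, ¥346,279.51):
Base rate for 8050.15 is 0.5%.
Origin Ilador qualifies under the Bralia–Ilador agreement and 8050.15 is covered: preferential rate Free applies instead.
The additional-duty order on 8050.15 targets Quenovia, not Ilador; it does not apply.
Duty = ¥346,279.51 × 0% = ¥0.00.
Total = ¥0.00 + ¥20,105.90 + ¥0.00 = ¥20,105.90.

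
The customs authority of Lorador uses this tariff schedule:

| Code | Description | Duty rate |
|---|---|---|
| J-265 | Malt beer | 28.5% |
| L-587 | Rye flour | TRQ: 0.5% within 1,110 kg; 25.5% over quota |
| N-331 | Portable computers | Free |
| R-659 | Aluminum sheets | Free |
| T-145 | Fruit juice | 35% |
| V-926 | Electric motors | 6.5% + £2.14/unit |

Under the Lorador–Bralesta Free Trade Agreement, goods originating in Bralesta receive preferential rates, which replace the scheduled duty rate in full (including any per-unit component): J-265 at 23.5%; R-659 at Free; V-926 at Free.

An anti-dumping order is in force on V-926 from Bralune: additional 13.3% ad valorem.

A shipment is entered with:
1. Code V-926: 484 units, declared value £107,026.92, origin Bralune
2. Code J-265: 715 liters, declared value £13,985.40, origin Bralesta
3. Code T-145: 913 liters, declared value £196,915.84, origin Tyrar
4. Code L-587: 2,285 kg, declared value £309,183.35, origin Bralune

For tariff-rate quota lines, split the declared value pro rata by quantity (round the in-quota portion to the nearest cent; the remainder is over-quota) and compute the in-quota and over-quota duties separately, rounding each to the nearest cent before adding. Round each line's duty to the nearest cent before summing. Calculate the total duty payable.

Line 1 (V-926, Bralune, 484 units, £107,026.92):
Base rate for V-926 is 6.5% + £2.14/unit.
V-926 has an FTA preferential rate, but origin Bralune is not Bralesta; base rate stands.
Additional duty on V-926 from Bralune: +13.3%. Applied ad valorem rate: 6.5% + 13.3% = 19.8%.
Duty = £107,026.92 × 19.8% + 484 × £2.14 = £22,227.09.
Line 2 (J-265, Bralesta, 715 liters, £13,985.40):
Base rate for J-265 is 28.5%.
Origin Bralesta qualifies under the Lorador–Bralesta agreement and J-265 is covered: preferential rate 23.5% applies instead.
Duty = £13,985.40 × 23.5% = £3,286.57.
Line 3 (T-145, Tyrar, 913 liters, £196,915.84):
Base rate for T-145 is 35%.
Duty = £196,915.84 × 35% = £68,920.54.
Line 4 (L-587, Bralune, 2,285 kg, £309,183.35):
Code L-587 is under a tariff-rate quota (threshold 1,110 kg). In-quota: 1,110 kg at 0.5%; over-quota: 1,175 kg at 25.5%.
Pro-rata value split: in-quota = £309,183.35 × 1,110/2,285 = £150,194.10; over-quota = £309,183.35 − £150,194.10 = £158,989.25.
In-quota duty = £150,194.10 × 0.5% = £750.97. Over-quota duty = £158,989.25 × 25.5% = £40,542.26.
Line duty = £750.97 + £40,542.26 = £41,293.23.
Total = £22,227.09 + £3,286.57 + £68,920.54 + £41,293.23 = £135,727.43.

£135,727.43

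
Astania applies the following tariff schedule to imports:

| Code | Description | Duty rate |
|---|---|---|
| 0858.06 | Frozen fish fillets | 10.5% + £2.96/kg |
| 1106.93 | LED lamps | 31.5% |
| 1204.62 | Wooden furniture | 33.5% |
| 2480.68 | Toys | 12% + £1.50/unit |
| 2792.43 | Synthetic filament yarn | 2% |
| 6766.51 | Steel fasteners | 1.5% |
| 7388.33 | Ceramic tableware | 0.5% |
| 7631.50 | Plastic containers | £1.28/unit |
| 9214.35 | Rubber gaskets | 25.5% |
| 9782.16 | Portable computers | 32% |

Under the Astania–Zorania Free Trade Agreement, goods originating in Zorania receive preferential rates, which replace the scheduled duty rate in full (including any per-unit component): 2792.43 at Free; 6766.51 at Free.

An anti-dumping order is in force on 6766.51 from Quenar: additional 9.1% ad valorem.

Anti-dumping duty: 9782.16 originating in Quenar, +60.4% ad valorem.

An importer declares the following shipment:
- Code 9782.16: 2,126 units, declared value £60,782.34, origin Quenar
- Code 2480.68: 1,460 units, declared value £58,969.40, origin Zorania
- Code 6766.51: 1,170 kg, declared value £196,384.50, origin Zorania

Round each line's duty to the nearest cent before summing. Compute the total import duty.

£65,429.21

Line 1 (9782.16, Quenar, 2,126 units, £60,782.34):
Base rate for 9782.16 is 32%.
Additional duty on 9782.16 from Quenar: +60.4%. Applied ad valorem rate: 32% + 60.4% = 92.4%.
Duty = £60,782.34 × 92.4% = £56,162.88.
Line 2 (2480.68, Zorania, 1,460 units, £58,969.40):
Base rate for 2480.68 is 12% + £1.50/unit.
Origin Zorania is the FTA partner but 2480.68 is not on the preference list; base rate stands.
Duty = £58,969.40 × 12% + 1,460 × £1.50 = £9,266.33.
Line 3 (6766.51, Zorania, 1,170 kg, £196,384.50):
Base rate for 6766.51 is 1.5%.
Origin Zorania qualifies under the Astania–Zorania agreement and 6766.51 is covered: preferential rate Free applies instead.
The additional-duty order on 6766.51 targets Quenar, not Zorania; it does not apply.
Duty = £196,384.50 × 0% = £0.00.
Total = £56,162.88 + £9,266.33 + £0.00 = £65,429.21.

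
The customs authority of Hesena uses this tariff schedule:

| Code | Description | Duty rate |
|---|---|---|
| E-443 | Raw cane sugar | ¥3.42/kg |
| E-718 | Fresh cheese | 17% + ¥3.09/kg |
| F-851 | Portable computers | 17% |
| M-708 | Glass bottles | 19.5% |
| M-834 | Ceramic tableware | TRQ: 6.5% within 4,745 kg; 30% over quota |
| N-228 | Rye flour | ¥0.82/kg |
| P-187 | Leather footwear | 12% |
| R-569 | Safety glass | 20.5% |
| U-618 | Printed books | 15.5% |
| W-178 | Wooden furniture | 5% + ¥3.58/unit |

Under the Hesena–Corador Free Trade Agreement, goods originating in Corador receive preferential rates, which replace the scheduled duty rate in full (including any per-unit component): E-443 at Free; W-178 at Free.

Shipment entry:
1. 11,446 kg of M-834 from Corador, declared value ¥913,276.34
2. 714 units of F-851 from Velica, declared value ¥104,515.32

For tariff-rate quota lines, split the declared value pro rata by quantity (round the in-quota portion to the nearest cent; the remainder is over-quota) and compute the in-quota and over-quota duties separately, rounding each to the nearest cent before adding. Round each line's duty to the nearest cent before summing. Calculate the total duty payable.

¥202,778.67

Line 1 (M-834, Corador, 11,446 kg, ¥913,276.34):
Code M-834 is under a tariff-rate quota (threshold 4,745 kg). In-quota: 4,745 kg at 6.5%; over-quota: 6,701 kg at 30%.
Pro-rata value split: in-quota = ¥913,276.34 × 4,745/11,446 = ¥378,603.55; over-quota = ¥913,276.34 − ¥378,603.55 = ¥534,672.79.
In-quota duty = ¥378,603.55 × 6.5% = ¥24,609.23. Over-quota duty = ¥534,672.79 × 30% = ¥160,401.84.
Line duty = ¥24,609.23 + ¥160,401.84 = ¥185,011.07.
Line 2 (F-851, Velica, 714 units, ¥104,515.32):
Base rate for F-851 is 17%.
Duty = ¥104,515.32 × 17% = ¥17,767.60.
Total = ¥185,011.07 + ¥17,767.60 = ¥202,778.67.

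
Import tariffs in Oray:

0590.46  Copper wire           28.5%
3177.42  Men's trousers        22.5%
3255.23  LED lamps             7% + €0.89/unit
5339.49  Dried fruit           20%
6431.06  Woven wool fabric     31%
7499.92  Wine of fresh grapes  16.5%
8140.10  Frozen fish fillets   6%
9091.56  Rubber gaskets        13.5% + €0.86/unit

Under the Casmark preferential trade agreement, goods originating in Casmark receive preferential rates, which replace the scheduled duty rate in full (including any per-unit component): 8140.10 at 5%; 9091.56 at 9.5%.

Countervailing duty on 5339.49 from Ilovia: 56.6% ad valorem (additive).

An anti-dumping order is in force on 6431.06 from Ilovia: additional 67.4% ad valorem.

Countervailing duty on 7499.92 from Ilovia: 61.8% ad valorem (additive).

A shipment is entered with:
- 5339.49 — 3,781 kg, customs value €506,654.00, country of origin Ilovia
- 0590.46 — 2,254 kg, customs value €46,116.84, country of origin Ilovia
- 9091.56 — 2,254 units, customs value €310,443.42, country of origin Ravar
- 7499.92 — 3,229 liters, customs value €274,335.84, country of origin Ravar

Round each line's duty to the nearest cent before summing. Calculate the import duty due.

Line 1 (5339.49, Ilovia, 3,781 kg, €506,654.00):
Base rate for 5339.49 is 20%.
Additional duty on 5339.49 from Ilovia: +56.6%. Applied ad valorem rate: 20% + 56.6% = 76.6%.
Duty = €506,654.00 × 76.6% = €388,096.96.
Line 2 (0590.46, Ilovia, 2,254 kg, €46,116.84):
Base rate for 0590.46 is 28.5%.
Duty = €46,116.84 × 28.5% = €13,143.30.
Line 3 (9091.56, Ravar, 2,254 units, €310,443.42):
Base rate for 9091.56 is 13.5% + €0.86/unit.
9091.56 has an FTA preferential rate, but origin Ravar is not Casmark; base rate stands.
Duty = €310,443.42 × 13.5% + 2,254 × €0.86 = €43,848.30.
Line 4 (7499.92, Ravar, 3,229 liters, €274,335.84):
Base rate for 7499.92 is 16.5%.
The additional-duty order on 7499.92 targets Ilovia, not Ravar; it does not apply.
Duty = €274,335.84 × 16.5% = €45,265.41.
Total = €388,096.96 + €13,143.30 + €43,848.30 + €45,265.41 = €490,353.97.

€490,353.97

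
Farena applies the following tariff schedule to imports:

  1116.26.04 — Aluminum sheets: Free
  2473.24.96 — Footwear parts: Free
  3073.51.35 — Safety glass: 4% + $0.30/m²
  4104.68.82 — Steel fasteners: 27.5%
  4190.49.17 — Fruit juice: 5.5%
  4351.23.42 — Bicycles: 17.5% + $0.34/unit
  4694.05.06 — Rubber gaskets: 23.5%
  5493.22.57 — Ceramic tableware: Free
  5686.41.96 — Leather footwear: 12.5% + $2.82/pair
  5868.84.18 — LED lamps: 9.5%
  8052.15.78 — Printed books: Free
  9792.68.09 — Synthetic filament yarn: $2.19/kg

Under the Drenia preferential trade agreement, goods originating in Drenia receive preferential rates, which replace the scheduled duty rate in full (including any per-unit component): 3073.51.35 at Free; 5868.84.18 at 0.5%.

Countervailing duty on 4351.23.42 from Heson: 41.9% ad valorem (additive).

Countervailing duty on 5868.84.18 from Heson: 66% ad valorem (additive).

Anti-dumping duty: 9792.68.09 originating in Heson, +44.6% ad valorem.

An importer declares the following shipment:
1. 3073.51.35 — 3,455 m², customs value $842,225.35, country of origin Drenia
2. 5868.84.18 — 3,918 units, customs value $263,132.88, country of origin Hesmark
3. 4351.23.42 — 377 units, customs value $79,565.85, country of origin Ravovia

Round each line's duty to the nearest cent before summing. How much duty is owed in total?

$39,049.82

Line 1 (3073.51.35, Drenia, 3,455 m², $842,225.35):
Base rate for 3073.51.35 is 4% + $0.30/m².
Origin Drenia qualifies under the Farena–Drenia agreement and 3073.51.35 is covered: preferential rate Free applies instead.
Duty = $842,225.35 × 0% = $0.00.
Line 2 (5868.84.18, Hesmark, 3,918 units, $263,132.88):
Base rate for 5868.84.18 is 9.5%.
5868.84.18 has an FTA preferential rate, but origin Hesmark is not Drenia; base rate stands.
The additional-duty order on 5868.84.18 targets Heson, not Hesmark; it does not apply.
Duty = $263,132.88 × 9.5% = $24,997.62.
Line 3 (4351.23.42, Ravovia, 377 units, $79,565.85):
Base rate for 4351.23.42 is 17.5% + $0.34/unit.
The additional-duty order on 4351.23.42 targets Heson, not Ravovia; it does not apply.
Duty = $79,565.85 × 17.5% + 377 × $0.34 = $14,052.20.
Total = $0.00 + $24,997.62 + $14,052.20 = $39,049.82.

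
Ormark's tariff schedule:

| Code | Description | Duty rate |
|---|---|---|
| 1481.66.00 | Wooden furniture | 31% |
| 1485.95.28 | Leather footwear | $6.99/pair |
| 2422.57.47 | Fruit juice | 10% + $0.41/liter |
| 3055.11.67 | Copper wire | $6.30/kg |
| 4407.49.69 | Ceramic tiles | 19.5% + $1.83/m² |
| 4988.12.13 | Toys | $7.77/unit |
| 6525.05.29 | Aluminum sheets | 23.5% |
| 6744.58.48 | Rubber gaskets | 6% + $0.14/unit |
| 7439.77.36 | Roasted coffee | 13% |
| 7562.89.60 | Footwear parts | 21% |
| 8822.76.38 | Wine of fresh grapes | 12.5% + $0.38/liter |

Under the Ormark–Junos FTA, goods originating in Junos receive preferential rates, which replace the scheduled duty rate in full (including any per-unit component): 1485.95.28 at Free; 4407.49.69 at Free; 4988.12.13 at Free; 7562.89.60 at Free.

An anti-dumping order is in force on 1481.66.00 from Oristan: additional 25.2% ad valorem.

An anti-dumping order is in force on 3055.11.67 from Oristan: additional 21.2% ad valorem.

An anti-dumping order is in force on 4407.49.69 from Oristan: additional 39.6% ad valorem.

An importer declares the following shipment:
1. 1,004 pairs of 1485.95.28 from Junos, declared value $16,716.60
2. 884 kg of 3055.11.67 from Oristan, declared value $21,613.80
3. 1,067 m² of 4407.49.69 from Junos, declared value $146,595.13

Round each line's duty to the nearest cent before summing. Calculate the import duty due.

$10,151.33

Line 1 (1485.95.28, Junos, 1,004 pairs, $16,716.60):
Base rate for 1485.95.28 is $6.99/pair.
Origin Junos qualifies under the Ormark–Junos agreement and 1485.95.28 is covered: preferential rate Free applies instead.
Duty = $16,716.60 × 0% = $0.00.
Line 2 (3055.11.67, Oristan, 884 kg, $21,613.80):
Base rate for 3055.11.67 is $6.30/kg.
Additional duty on 3055.11.67 from Oristan: +21.2% ad valorem. Applied ad valorem rate = 21.2%.
Duty = $21,613.80 × 21.2% + 884 × $6.30 = $10,151.33.
Line 3 (4407.49.69, Junos, 1,067 m², $146,595.13):
Base rate for 4407.49.69 is 19.5% + $1.83/m².
Origin Junos qualifies under the Ormark–Junos agreement and 4407.49.69 is covered: preferential rate Free applies instead.
The additional-duty order on 4407.49.69 targets Oristan, not Junos; it does not apply.
Duty = $146,595.13 × 0% = $0.00.
Total = $0.00 + $10,151.33 + $0.00 = $10,151.33.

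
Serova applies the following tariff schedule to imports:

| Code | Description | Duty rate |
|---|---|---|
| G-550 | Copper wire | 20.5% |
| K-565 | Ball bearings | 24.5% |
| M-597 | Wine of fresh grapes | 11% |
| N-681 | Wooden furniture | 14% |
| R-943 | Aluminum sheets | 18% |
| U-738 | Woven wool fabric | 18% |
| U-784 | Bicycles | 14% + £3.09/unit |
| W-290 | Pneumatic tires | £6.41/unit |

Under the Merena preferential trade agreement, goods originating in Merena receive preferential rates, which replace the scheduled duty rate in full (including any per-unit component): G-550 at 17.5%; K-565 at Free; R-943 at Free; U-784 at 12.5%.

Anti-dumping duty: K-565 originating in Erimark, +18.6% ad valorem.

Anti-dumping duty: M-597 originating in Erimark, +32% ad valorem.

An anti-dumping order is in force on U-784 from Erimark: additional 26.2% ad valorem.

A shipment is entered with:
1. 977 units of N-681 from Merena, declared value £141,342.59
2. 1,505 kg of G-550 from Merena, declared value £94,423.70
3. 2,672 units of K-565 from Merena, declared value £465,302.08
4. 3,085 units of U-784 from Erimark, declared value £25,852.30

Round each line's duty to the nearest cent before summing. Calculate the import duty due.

£56,237.38

Line 1 (N-681, Merena, 977 units, £141,342.59):
Base rate for N-681 is 14%.
Origin Merena is the FTA partner but N-681 is not on the preference list; base rate stands.
Duty = £141,342.59 × 14% = £19,787.96.
Line 2 (G-550, Merena, 1,505 kg, £94,423.70):
Base rate for G-550 is 20.5%.
Origin Merena qualifies under the Serova–Merena agreement and G-550 is covered: preferential rate 17.5% applies instead.
Duty = £94,423.70 × 17.5% = £16,524.15.
Line 3 (K-565, Merena, 2,672 units, £465,302.08):
Base rate for K-565 is 24.5%.
Origin Merena qualifies under the Serova–Merena agreement and K-565 is covered: preferential rate Free applies instead.
The additional-duty order on K-565 targets Erimark, not Merena; it does not apply.
Duty = £465,302.08 × 0% = £0.00.
Line 4 (U-784, Erimark, 3,085 units, £25,852.30):
Base rate for U-784 is 14% + £3.09/unit.
U-784 has an FTA preferential rate, but origin Erimark is not Merena; base rate stands.
Additional duty on U-784 from Erimark: +26.2%. Applied ad valorem rate: 14% + 26.2% = 40.2%.
Duty = £25,852.30 × 40.2% + 3,085 × £3.09 = £19,925.27.
Total = £19,787.96 + £16,524.15 + £0.00 + £19,925.27 = £56,237.38.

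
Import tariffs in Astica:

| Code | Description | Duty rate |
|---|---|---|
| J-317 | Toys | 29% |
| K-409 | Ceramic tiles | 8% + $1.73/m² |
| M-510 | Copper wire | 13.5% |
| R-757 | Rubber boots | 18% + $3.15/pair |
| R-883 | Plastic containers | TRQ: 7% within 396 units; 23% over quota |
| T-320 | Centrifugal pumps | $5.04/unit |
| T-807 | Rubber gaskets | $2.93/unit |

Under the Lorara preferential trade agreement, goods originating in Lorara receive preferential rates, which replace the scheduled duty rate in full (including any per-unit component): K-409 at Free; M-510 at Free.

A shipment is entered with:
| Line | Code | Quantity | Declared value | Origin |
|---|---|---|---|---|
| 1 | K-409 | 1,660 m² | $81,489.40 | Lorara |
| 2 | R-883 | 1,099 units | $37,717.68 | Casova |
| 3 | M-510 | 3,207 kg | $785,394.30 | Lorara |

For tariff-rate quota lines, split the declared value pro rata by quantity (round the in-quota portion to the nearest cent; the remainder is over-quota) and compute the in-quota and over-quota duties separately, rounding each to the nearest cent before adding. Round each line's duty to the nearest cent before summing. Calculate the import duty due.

$6,500.55

Line 1 (K-409, Lorara, 1,660 m², $81,489.40):
Base rate for K-409 is 8% + $1.73/m².
Origin Lorara qualifies under the Astica–Lorara agreement and K-409 is covered: preferential rate Free applies instead.
Duty = $81,489.40 × 0% = $0.00.
Line 2 (R-883, Casova, 1,099 units, $37,717.68):
Code R-883 is under a tariff-rate quota (threshold 396 units). In-quota: 396 units at 7%; over-quota: 703 units at 23%.
Pro-rata value split: in-quota = $37,717.68 × 396/1,099 = $13,590.72; over-quota = $37,717.68 − $13,590.72 = $24,126.96.
In-quota duty = $13,590.72 × 7% = $951.35. Over-quota duty = $24,126.96 × 23% = $5,549.20.
Line duty = $951.35 + $5,549.20 = $6,500.55.
Line 3 (M-510, Lorara, 3,207 kg, $785,394.30):
Base rate for M-510 is 13.5%.
Origin Lorara qualifies under the Astica–Lorara agreement and M-510 is covered: preferential rate Free applies instead.
Duty = $785,394.30 × 0% = $0.00.
Total = $0.00 + $6,500.55 + $0.00 = $6,500.55.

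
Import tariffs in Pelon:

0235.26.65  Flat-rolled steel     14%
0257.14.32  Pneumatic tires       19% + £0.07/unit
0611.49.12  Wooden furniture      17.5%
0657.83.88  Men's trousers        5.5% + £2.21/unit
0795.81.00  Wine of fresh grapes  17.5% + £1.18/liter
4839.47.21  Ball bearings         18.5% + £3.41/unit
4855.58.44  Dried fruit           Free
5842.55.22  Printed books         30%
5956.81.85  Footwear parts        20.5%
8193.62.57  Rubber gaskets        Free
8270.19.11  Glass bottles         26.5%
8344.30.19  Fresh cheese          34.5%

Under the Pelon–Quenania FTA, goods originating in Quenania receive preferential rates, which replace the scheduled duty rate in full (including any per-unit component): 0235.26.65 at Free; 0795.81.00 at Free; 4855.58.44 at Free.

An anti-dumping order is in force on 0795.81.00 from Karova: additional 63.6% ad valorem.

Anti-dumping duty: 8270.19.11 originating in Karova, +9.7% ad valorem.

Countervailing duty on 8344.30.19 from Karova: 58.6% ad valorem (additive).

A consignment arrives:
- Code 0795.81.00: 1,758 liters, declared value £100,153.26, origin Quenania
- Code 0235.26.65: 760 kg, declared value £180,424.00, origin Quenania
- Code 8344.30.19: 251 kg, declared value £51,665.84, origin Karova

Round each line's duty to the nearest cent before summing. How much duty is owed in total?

Line 1 (0795.81.00, Quenania, 1,758 liters, £100,153.26):
Base rate for 0795.81.00 is 17.5% + £1.18/liter.
Origin Quenania qualifies under the Pelon–Quenania agreement and 0795.81.00 is covered: preferential rate Free applies instead.
The additional-duty order on 0795.81.00 targets Karova, not Quenania; it does not apply.
Duty = £100,153.26 × 0% = £0.00.
Line 2 (0235.26.65, Quenania, 760 kg, £180,424.00):
Base rate for 0235.26.65 is 14%.
Origin Quenania qualifies under the Pelon–Quenania agreement and 0235.26.65 is covered: preferential rate Free applies instead.
Duty = £180,424.00 × 0% = £0.00.
Line 3 (8344.30.19, Karova, 251 kg, £51,665.84):
Base rate for 8344.30.19 is 34.5%.
Additional duty on 8344.30.19 from Karova: +58.6%. Applied ad valorem rate: 34.5% + 58.6% = 93.1%.
Duty = £51,665.84 × 93.1% = £48,100.90.
Total = £0.00 + £0.00 + £48,100.90 = £48,100.90.

£48,100.90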